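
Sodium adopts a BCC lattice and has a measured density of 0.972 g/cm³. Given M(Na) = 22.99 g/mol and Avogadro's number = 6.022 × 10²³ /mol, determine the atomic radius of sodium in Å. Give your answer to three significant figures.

For a BCC cell (Z = 2), a³ = Z·M/(N_A·ρ) = 2 × 22.99 / (6.022 × 10²³ × 0.9720) = 7.855 × 10^-23 cm³, so a = 4.283 × 10^-8 cm = 4.283 Å.
Atoms touch along the body diagonal, so √3·a = 4r, so r = 0.4330 × a = 1.85 Å.

1.85 Å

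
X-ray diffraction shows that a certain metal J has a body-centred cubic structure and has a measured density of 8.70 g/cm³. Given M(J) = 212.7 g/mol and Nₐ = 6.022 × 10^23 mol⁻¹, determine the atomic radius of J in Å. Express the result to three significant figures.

1.88 Å

For a BCC cell (Z = 2), a³ = Z·M/(N_A·ρ) = 2 × 212.7 / (6.022 × 10²³ × 8.700) = 8.120 × 10^-23 cm³, so a = 4.330 × 10^-8 cm = 4.330 Å.
Atoms touch along the body diagonal, so √3·a = 4r, so r = 0.4330 × a = 1.88 Å.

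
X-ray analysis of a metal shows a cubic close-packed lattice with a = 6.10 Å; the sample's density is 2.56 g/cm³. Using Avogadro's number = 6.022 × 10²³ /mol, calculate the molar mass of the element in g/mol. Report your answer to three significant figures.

An FCC cell has Z = 4 atoms; a = 6.100 × 10^-8 cm.
M = ρ·N_A·a³/Z = 2.56 × 6.022 × 10²³ × 2.270 × 10^-22 / 4 = 87.5 g/mol.

87.5 g/mol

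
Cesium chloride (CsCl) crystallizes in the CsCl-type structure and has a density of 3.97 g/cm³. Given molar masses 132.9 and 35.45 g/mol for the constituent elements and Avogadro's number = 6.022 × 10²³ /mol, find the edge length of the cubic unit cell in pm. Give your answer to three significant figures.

M(CsCl) = 168.35 g/mol; Z = 1 formula unit per cell.
a³ = Z·M/(N_A·ρ) = 1 × 168.35 / (6.022 × 10²³ × 3.97) = 7.042 × 10^-23 cm³, so a = 4.129 × 10^-8 cm = 413 pm.

413 pm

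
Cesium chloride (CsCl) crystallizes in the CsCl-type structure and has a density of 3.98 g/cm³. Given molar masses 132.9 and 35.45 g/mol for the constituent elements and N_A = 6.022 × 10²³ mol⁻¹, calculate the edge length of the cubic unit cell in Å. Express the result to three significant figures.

4.13 Å

M(CsCl) = 168.35 g/mol; Z = 1 formula unit per cell.
a³ = Z·M/(N_A·ρ) = 1 × 168.35 / (6.022 × 10²³ × 3.98) = 7.024 × 10^-23 cm³, so a = 4.126 × 10^-8 cm = 4.13 Å.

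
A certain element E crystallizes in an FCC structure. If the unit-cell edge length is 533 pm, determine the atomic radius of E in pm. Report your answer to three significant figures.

In an FCC lattice, atoms touch along the face diagonal, so √2·a = 4r.
r = √2·a/4 = 1.4142 × 533 / 4 = 188 pm.

188 pm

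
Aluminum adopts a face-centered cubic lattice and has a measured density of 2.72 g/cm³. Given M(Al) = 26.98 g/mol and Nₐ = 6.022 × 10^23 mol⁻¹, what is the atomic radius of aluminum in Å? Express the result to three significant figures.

For an FCC cell (Z = 4), a³ = Z·M/(N_A·ρ) = 4 × 26.98 / (6.022 × 10²³ × 2.720) = 6.589 × 10^-23 cm³, so a = 4.039 × 10^-8 cm = 4.039 Å.
Atoms touch along the face diagonal, so √2·a = 4r, so r = 0.3536 × a = 1.43 Å.

1.43 Å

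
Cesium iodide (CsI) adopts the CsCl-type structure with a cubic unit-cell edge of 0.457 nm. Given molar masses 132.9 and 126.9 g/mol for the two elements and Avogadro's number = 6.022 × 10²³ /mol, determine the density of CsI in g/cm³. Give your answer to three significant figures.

4.52 g/cm³

The CsCl-type structure contains Z = 1 formula unit per cell; M(CsI) = 132.9 + 126.9 = 259.8 g/mol.
a³ = (4.570 × 10^-8 cm)³ = 9.544 × 10^-23 cm³.
ρ = 1 × 259.8 / (6.022 × 10²³ × 9.544 × 10^-23) = 4.520 g/cm³.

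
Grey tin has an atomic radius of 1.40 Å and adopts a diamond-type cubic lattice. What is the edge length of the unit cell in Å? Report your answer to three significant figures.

6.47 Å

In a diamond cubic lattice, nearest neighbors lie along the body diagonal with √3·a = 8r.
a = 8r/√3 = 8 × 1.40 / 1.7321 = 6.47 Å.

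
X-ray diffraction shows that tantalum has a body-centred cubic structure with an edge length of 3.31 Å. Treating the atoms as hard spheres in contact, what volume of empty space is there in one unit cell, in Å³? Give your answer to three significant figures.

In a BCC lattice atoms touch along the body diagonal, so √3·a = 4r, so r = 0.4330a = 1.433 Å.
V_cell = a³ = 36.26 Å³; V_atoms = 2 × (4/3)πr³ = 24.67 Å³.
Empty space = 36.26 − 24.67 = 11.6 Å³.

11.6 Å³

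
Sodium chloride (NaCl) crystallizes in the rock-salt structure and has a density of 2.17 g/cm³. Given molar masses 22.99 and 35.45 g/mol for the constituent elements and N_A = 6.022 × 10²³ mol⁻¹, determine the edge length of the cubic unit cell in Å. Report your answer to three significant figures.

M(NaCl) = 58.44 g/mol; Z = 4 formula units per cell.
a³ = Z·M/(N_A·ρ) = 4 × 58.44 / (6.022 × 10²³ × 2.17) = 1.789 × 10^-22 cm³, so a = 5.635 × 10^-8 cm = 5.63 Å.

5.63 Å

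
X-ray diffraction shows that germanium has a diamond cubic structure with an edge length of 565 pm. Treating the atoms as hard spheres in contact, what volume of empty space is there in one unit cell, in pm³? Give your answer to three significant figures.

In a diamond cubic lattice nearest neighbors lie along the body diagonal with √3·a = 8r, so r = 0.2165a = 122.3 pm.
V_cell = a³ = 1.804 × 10^8 pm³; V_atoms = 8 × (4/3)πr³ = 6.134 × 10^7 pm³.
Empty space = 1.804 × 10^8 − 6.134 × 10^7 = 1.19 × 10^8 pm³.

1.19 × 10^8 pm³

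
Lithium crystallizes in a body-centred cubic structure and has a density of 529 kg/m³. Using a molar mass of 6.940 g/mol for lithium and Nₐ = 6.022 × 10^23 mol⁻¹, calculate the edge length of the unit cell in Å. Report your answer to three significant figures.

With Z = 2 atoms per BCC cell, a³ = Z·M/(N_A·ρ) = 2 × 6.940 / (6.022 × 10²³ × 0.5290 g/cm³) = 4.357 × 10^-23 cm³.
a = (4.357 × 10^-23)^(1/3) = 3.519 × 10^-8 cm = 3.52 Å.

3.52 Å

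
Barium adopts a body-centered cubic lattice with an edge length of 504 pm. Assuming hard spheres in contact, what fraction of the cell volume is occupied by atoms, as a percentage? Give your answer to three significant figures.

68.0%

In a BCC lattice atoms touch along the body diagonal, so √3·a = 4r, so r = 0.4330a = 218.2 pm.
Packing fraction = Z·(4/3)πr³ / a³ = 2 × (4/3)π × (218.2)³ / (504)³ = 0.6802 = 68.0%.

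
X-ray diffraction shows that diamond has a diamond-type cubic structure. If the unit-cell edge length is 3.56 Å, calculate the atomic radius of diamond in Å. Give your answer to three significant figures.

In a diamond cubic lattice, nearest neighbors lie along the body diagonal with √3·a = 8r.
r = √3·a/8 = 1.7321 × 3.56 / 8 = 0.771 Å.

0.771 Å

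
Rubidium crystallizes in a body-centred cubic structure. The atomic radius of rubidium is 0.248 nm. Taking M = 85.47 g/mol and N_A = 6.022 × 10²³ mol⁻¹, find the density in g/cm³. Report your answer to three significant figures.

1.51 g/cm³

In a BCC lattice, atoms touch along the body diagonal, so √3·a = 4r, giving a = 0.5727 nm = 5.727 × 10^-8 cm.
With Z = 2, ρ = Z·M/(N_A·a³) = 2 × 85.47 / (6.022 × 10²³ × 1.879 × 10^-22) = 1.511 g/cm³.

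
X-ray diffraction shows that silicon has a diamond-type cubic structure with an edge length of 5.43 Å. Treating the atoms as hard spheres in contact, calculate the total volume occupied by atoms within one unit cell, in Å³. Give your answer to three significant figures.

54.4 Å³

In a diamond cubic lattice nearest neighbors lie along the body diagonal with √3·a = 8r, so r = 0.2165a = 1.176 Å.
V_atoms = Z × (4/3)πr³ = 8 × (4/3)π × (1.176)³ = 54.4 Å³.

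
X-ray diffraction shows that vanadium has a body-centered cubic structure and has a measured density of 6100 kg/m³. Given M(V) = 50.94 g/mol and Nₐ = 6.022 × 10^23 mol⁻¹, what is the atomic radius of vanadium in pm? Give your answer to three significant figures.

131 pm

For a BCC cell (Z = 2), a³ = Z·M/(N_A·ρ) = 2 × 50.94 / (6.022 × 10²³ × 6.100) = 2.773 × 10^-23 cm³, so a = 3.027 × 10^-8 cm = 302.7 pm.
Atoms touch along the body diagonal, so √3·a = 4r, so r = 0.4330 × a = 131 pm.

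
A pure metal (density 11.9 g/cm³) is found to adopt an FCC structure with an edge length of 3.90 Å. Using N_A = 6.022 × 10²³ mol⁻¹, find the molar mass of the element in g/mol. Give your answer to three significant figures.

106 g/mol

An FCC cell has Z = 4 atoms; a = 3.900 × 10^-8 cm.
M = ρ·N_A·a³/Z = 11.9 × 6.022 × 10²³ × 5.932 × 10^-23 / 4 = 106 g/mol.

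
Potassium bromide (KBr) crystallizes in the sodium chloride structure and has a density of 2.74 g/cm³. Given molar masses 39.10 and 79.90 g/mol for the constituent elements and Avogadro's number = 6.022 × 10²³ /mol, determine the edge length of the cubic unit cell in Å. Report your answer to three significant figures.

6.61 Å

M(KBr) = 119.0 g/mol; Z = 4 formula units per cell.
a³ = Z·M/(N_A·ρ) = 4 × 119.0 / (6.022 × 10²³ × 2.74) = 2.885 × 10^-22 cm³, so a = 6.608 × 10^-8 cm = 6.61 Å.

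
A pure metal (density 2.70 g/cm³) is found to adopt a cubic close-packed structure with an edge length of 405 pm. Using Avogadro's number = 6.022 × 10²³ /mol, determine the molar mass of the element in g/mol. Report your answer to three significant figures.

27.0 g/mol

An FCC cell has Z = 4 atoms; a = 4.050 × 10^-8 cm.
M = ρ·N_A·a³/Z = 2.70 × 6.022 × 10²³ × 6.643 × 10^-23 / 4 = 27.0 g/mol.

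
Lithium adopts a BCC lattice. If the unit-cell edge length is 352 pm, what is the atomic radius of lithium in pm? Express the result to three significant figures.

In a BCC lattice, atoms touch along the body diagonal, so √3·a = 4r.
r = √3·a/4 = 1.7321 × 352 / 4 = 152 pm.

152 pm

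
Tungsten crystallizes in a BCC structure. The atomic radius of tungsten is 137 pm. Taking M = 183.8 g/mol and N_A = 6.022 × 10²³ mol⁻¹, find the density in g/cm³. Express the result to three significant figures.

19.3 g/cm³

In a BCC lattice, atoms touch along the body diagonal, so √3·a = 4r, giving a = 316.4 pm = 3.164 × 10^-8 cm.
With Z = 2, ρ = Z·M/(N_A·a³) = 2 × 183.8 / (6.022 × 10²³ × 3.167 × 10^-23) = 19.27 g/cm³.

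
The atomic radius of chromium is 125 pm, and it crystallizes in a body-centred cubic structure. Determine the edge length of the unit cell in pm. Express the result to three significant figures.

In a BCC lattice, atoms touch along the body diagonal, so √3·a = 4r.
a = 4r/√3 = 4 × 125 / 1.7321 = 289 pm.

289 pm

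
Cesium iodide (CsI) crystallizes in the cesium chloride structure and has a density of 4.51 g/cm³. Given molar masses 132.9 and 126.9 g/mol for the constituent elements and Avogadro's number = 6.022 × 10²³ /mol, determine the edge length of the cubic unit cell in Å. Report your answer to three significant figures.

M(CsI) = 259.8 g/mol; Z = 1 formula unit per cell.
a³ = Z·M/(N_A·ρ) = 1 × 259.8 / (6.022 × 10²³ × 4.51) = 9.566 × 10^-23 cm³, so a = 4.573 × 10^-8 cm = 4.57 Å.

4.57 Å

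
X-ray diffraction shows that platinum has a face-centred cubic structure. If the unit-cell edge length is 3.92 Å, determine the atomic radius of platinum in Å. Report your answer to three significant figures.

1.39 Å

In an FCC lattice, atoms touch along the face diagonal, so √2·a = 4r.
r = √2·a/4 = 1.4142 × 3.92 / 4 = 1.39 Å.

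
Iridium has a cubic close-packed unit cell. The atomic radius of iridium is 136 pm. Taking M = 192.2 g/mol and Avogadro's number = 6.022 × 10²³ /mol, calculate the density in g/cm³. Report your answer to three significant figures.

22.4 g/cm³

In an FCC lattice, atoms touch along the face diagonal, so √2·a = 4r, giving a = 384.7 pm = 3.847 × 10^-8 cm.
With Z = 4, ρ = Z·M/(N_A·a³) = 4 × 192.2 / (6.022 × 10²³ × 5.692 × 10^-23) = 22.43 g/cm³.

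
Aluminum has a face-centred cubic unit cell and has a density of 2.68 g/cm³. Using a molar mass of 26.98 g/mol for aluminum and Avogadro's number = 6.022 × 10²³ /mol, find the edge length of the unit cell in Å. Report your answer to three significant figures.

With Z = 4 atoms per FCC cell, a³ = Z·M/(N_A·ρ) = 4 × 26.98 / (6.022 × 10²³ × 2.680 g/cm³) = 6.687 × 10^-23 cm³.
a = (6.687 × 10^-23)^(1/3) = 4.059 × 10^-8 cm = 4.06 Å.

4.06 Å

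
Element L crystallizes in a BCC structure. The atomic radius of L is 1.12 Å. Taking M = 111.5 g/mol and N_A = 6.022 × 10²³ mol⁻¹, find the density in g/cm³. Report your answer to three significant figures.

21.4 g/cm³

In a BCC lattice, atoms touch along the body diagonal, so √3·a = 4r, giving a = 2.587 Å = 2.587 × 10^-8 cm.
With Z = 2, ρ = Z·M/(N_A·a³) = 2 × 111.5 / (6.022 × 10²³ × 1.730 × 10^-23) = 21.40 g/cm³.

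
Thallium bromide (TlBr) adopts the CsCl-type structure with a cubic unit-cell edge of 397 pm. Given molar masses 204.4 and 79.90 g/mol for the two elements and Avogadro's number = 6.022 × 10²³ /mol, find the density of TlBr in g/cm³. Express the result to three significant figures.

7.55 g/cm³

The CsCl-type structure contains Z = 1 formula unit per cell; M(TlBr) = 204.4 + 79.90 = 284.3 g/mol.
a³ = (3.970 × 10^-8 cm)³ = 6.257 × 10^-23 cm³.
ρ = 1 × 284.3 / (6.022 × 10²³ × 6.257 × 10^-23) = 7.545 g/cm³.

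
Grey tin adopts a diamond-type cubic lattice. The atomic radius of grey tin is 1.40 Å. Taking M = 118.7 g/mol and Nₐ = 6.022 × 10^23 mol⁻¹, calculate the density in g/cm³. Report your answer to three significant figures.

5.83 g/cm³

In a diamond cubic lattice, nearest neighbors lie along the body diagonal with √3·a = 8r, giving a = 6.466 Å = 6.466 × 10^-8 cm.
With Z = 8, ρ = Z·M/(N_A·a³) = 8 × 118.7 / (6.022 × 10²³ × 2.704 × 10^-22) = 5.832 g/cm³.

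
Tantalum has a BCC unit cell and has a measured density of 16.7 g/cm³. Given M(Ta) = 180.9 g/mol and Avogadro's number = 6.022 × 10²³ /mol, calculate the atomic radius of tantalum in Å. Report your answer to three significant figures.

1.43 Å

For a BCC cell (Z = 2), a³ = Z·M/(N_A·ρ) = 2 × 180.9 / (6.022 × 10²³ × 16.70) = 3.598 × 10^-23 cm³, so a = 3.301 × 10^-8 cm = 3.301 Å.
Atoms touch along the body diagonal, so √3·a = 4r, so r = 0.4330 × a = 1.43 Å.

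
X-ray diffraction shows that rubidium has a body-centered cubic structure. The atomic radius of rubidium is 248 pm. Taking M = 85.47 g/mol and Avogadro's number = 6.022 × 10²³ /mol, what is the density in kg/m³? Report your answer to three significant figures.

1510 kg/m³

In a BCC lattice, atoms touch along the body diagonal, so √3·a = 4r, giving a = 572.7 pm = 5.727 × 10^-8 cm.
With Z = 2, ρ = Z·M/(N_A·a³) = 2 × 85.47 / (6.022 × 10²³ × 1.879 × 10^-22) = 1.511 g/cm³ = 1510 kg/m³.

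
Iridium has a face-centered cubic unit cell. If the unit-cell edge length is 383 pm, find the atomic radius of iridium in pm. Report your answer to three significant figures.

135 pm

In an FCC lattice, atoms touch along the face diagonal, so √2·a = 4r.
r = √2·a/4 = 1.4142 × 383 / 4 = 135 pm.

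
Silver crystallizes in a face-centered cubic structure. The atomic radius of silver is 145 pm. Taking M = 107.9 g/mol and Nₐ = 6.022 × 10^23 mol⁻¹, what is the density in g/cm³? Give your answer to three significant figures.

In an FCC lattice, atoms touch along the face diagonal, so √2·a = 4r, giving a = 410.1 pm = 4.101 × 10^-8 cm.
With Z = 4, ρ = Z·M/(N_A·a³) = 4 × 107.9 / (6.022 × 10²³ × 6.898 × 10^-23) = 10.39 g/cm³.

10.4 g/cm³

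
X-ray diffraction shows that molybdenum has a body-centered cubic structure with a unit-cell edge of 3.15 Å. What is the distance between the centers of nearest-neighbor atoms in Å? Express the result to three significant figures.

2.73 Å

In a BCC structure, atoms touch along the body diagonal, so √3·a = 4r; the nearest-neighbor distance equals 2r = 0.8660·a.
d = 0.8660 × 3.15 = 2.73 Å.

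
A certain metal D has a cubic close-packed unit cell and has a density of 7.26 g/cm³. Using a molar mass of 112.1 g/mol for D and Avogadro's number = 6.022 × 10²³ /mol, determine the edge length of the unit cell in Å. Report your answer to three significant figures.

With Z = 4 atoms per FCC cell, a³ = Z·M/(N_A·ρ) = 4 × 112.1 / (6.022 × 10²³ × 7.260 g/cm³) = 1.026 × 10^-22 cm³.
a = (1.026 × 10^-22)^(1/3) = 4.681 × 10^-8 cm = 4.68 Å.

4.68 Å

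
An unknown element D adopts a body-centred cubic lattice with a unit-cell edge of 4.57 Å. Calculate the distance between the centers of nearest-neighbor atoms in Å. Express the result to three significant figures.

In a BCC structure, atoms touch along the body diagonal, so √3·a = 4r; the nearest-neighbor distance equals 2r = 0.8660·a.
d = 0.8660 × 4.57 = 3.96 Å.

3.96 Å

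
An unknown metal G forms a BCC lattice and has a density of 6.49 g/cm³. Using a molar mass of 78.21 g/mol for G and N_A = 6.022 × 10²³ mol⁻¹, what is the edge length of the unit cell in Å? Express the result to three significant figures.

3.42 Å

With Z = 2 atoms per BCC cell, a³ = Z·M/(N_A·ρ) = 2 × 78.21 / (6.022 × 10²³ × 6.490 g/cm³) = 4.002 × 10^-23 cm³.
a = (4.002 × 10^-23)^(1/3) = 3.421 × 10^-8 cm = 3.42 Å.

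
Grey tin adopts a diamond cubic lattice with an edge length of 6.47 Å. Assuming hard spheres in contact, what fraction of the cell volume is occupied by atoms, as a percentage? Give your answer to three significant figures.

34.0%

In a diamond cubic lattice nearest neighbors lie along the body diagonal with √3·a = 8r, so r = 0.2165a = 1.401 Å.
Packing fraction = Z·(4/3)πr³ / a³ = 8 × (4/3)π × (1.401)³ / (6.47)³ = 0.3401 = 34.0%.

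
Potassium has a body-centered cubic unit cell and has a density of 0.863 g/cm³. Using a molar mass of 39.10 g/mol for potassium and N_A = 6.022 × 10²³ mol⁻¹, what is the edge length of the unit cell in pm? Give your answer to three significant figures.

532 pm

With Z = 2 atoms per BCC cell, a³ = Z·M/(N_A·ρ) = 2 × 39.10 / (6.022 × 10²³ × 0.8630 g/cm³) = 1.505 × 10^-22 cm³.
a = (1.505 × 10^-22)^(1/3) = 5.319 × 10^-8 cm = 532 pm.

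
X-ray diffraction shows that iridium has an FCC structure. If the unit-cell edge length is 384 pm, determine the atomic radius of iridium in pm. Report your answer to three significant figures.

136 pm

In an FCC lattice, atoms touch along the face diagonal, so √2·a = 4r.
r = √2·a/4 = 1.4142 × 384 / 4 = 136 pm.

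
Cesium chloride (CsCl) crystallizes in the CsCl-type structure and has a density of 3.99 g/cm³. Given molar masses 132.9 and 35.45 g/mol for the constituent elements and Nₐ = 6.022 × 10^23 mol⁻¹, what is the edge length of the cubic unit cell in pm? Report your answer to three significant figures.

M(CsCl) = 168.35 g/mol; Z = 1 formula unit per cell.
a³ = Z·M/(N_A·ρ) = 1 × 168.35 / (6.022 × 10²³ × 3.99) = 7.006 × 10^-23 cm³, so a = 4.123 × 10^-8 cm = 412 pm.

412 pm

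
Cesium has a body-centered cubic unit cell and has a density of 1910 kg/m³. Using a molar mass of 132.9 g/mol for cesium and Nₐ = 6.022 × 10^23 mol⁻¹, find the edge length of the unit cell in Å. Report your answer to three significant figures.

6.14 Å

With Z = 2 atoms per BCC cell, a³ = Z·M/(N_A·ρ) = 2 × 132.9 / (6.022 × 10²³ × 1.910 g/cm³) = 2.311 × 10^-22 cm³.
a = (2.311 × 10^-22)^(1/3) = 6.137 × 10^-8 cm = 6.14 Å.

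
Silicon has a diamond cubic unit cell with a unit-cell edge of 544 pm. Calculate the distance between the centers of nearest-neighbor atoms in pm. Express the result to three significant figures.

In a diamond cubic structure, nearest neighbors lie along the body diagonal with √3·a = 8r; the nearest-neighbor distance equals 2r = 0.4330·a.
d = 0.4330 × 544 = 236 pm.

236 pm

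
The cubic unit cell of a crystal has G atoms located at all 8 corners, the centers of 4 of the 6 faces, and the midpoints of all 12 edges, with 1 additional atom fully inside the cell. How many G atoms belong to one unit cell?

Corner atoms are shared by 8 cells (1/8 each), face atoms by 2 (1/2 each), edge atoms by 4 (1/4 each), interior atoms are unshared.
Net atoms = 8 × 1/8 + 4 × 1/2 + 12 × 1/4 + 1 = 1 + 2 + 3 + 1 = 7.

7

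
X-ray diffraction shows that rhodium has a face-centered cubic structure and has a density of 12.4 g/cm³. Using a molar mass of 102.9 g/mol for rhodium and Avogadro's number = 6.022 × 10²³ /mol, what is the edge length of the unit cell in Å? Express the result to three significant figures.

3.81 Å

With Z = 4 atoms per FCC cell, a³ = Z·M/(N_A·ρ) = 4 × 102.9 / (6.022 × 10²³ × 12.40 g/cm³) = 5.512 × 10^-23 cm³.
a = (5.512 × 10^-23)^(1/3) = 3.806 × 10^-8 cm = 3.81 Å.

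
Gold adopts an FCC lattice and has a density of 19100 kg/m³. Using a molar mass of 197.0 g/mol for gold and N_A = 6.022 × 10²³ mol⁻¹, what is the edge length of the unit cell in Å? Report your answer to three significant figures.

4.09 Å

With Z = 4 atoms per FCC cell, a³ = Z·M/(N_A·ρ) = 4 × 197.0 / (6.022 × 10²³ × 19.10 g/cm³) = 6.851 × 10^-23 cm³.
a = (6.851 × 10^-23)^(1/3) = 4.092 × 10^-8 cm = 4.09 Å.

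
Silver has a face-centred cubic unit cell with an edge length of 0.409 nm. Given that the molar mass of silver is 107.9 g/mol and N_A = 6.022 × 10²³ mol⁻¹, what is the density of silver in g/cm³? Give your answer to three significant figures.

An FCC unit cell contains Z = 4 atoms.
Cell volume: a³ = (0.409 nm)³ = (4.090 × 10^-8 cm)³ = 6.842 × 10^-23 cm³.
ρ = Z·M/(N_A·a³) = 4 × 107.9 / (6.022 × 10²³ × 6.842 × 10^-23) = 10.48 g/cm³.

10.5 g/cm³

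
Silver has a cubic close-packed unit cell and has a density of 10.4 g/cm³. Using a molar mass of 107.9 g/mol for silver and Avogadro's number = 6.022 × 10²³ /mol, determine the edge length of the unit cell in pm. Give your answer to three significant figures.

With Z = 4 atoms per FCC cell, a³ = Z·M/(N_A·ρ) = 4 × 107.9 / (6.022 × 10²³ × 10.40 g/cm³) = 6.891 × 10^-23 cm³.
a = (6.891 × 10^-23)^(1/3) = 4.100 × 10^-8 cm = 410 pm.

410 pm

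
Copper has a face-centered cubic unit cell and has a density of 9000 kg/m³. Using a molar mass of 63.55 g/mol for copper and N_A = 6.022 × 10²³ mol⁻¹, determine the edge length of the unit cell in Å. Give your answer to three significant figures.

With Z = 4 atoms per FCC cell, a³ = Z·M/(N_A·ρ) = 4 × 63.55 / (6.022 × 10²³ × 9.000 g/cm³) = 4.690 × 10^-23 cm³.
a = (4.690 × 10^-23)^(1/3) = 3.606 × 10^-8 cm = 3.61 Å.

3.61 Å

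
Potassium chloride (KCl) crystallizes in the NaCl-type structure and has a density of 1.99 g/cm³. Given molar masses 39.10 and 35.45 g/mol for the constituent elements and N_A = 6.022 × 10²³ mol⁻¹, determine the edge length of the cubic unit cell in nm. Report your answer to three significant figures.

0.629 nm

M(KCl) = 74.55 g/mol; Z = 4 formula units per cell.
a³ = Z·M/(N_A·ρ) = 4 × 74.55 / (6.022 × 10²³ × 1.99) = 2.488 × 10^-22 cm³, so a = 6.290 × 10^-8 cm = 0.629 nm.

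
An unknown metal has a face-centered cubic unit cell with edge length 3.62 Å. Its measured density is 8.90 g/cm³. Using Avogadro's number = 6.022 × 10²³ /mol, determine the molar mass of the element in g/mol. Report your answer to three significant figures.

An FCC cell has Z = 4 atoms; a = 3.620 × 10^-8 cm.
M = ρ·N_A·a³/Z = 8.90 × 6.022 × 10²³ × 4.744 × 10^-23 / 4 = 63.6 g/mol.

63.6 g/mol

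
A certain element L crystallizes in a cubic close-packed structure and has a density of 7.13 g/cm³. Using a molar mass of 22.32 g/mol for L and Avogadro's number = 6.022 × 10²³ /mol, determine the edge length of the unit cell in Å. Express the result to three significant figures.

With Z = 4 atoms per FCC cell, a³ = Z·M/(N_A·ρ) = 4 × 22.32 / (6.022 × 10²³ × 7.130 g/cm³) = 2.079 × 10^-23 cm³.
a = (2.079 × 10^-23)^(1/3) = 2.750 × 10^-8 cm = 2.75 Å.

2.75 Å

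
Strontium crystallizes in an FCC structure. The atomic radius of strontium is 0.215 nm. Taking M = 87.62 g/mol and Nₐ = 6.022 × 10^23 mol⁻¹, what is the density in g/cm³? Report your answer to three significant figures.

2.59 g/cm³

In an FCC lattice, atoms touch along the face diagonal, so √2·a = 4r, giving a = 0.6081 nm = 6.081 × 10^-8 cm.
With Z = 4, ρ = Z·M/(N_A·a³) = 4 × 87.62 / (6.022 × 10²³ × 2.249 × 10^-22) = 2.588 g/cm³.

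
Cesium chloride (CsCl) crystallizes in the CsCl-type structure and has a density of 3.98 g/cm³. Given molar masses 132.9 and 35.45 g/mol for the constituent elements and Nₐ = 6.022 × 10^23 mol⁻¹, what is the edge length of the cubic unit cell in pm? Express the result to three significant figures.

413 pm

M(CsCl) = 168.35 g/mol; Z = 1 formula unit per cell.
a³ = Z·M/(N_A·ρ) = 1 × 168.35 / (6.022 × 10²³ × 3.98) = 7.024 × 10^-23 cm³, so a = 4.126 × 10^-8 cm = 413 pm.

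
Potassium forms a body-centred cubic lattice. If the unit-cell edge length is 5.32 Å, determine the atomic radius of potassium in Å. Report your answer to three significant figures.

2.30 Å

In a BCC lattice, atoms touch along the body diagonal, so √3·a = 4r.
r = √3·a/4 = 1.7321 × 5.32 / 4 = 2.30 Å.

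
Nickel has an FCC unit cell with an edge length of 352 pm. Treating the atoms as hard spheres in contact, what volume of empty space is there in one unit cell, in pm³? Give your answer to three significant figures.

1.13 × 10^7 pm³

In an FCC lattice atoms touch along the face diagonal, so √2·a = 4r, so r = 0.3536a = 124.5 pm.
V_cell = a³ = 4.361 × 10^7 pm³; V_atoms = 4 × (4/3)πr³ = 3.230 × 10^7 pm³.
Empty space = 4.361 × 10^7 − 3.230 × 10^7 = 1.13 × 10^7 pm³.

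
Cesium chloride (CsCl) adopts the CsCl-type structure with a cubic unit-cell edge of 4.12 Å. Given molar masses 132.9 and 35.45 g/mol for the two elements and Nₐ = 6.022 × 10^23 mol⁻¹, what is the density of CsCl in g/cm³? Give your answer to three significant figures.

4.00 g/cm³

The CsCl-type structure contains Z = 1 formula unit per cell; M(CsCl) = 132.9 + 35.45 = 168.35 g/mol.
a³ = (4.120 × 10^-8 cm)³ = 6.993 × 10^-23 cm³.
ρ = 1 × 168.35 / (6.022 × 10²³ × 6.993 × 10^-23) = 3.997 g/cm³.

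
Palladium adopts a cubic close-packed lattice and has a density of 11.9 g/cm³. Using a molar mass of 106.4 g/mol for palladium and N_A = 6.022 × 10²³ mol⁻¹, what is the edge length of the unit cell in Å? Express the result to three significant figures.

3.90 Å

With Z = 4 atoms per FCC cell, a³ = Z·M/(N_A·ρ) = 4 × 106.4 / (6.022 × 10²³ × 11.90 g/cm³) = 5.939 × 10^-23 cm³.
a = (5.939 × 10^-23)^(1/3) = 3.902 × 10^-8 cm = 3.90 Å.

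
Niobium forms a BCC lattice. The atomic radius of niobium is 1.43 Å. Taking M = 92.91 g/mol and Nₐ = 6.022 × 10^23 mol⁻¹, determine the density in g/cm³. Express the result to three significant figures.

In a BCC lattice, atoms touch along the body diagonal, so √3·a = 4r, giving a = 3.302 Å = 3.302 × 10^-8 cm.
With Z = 2, ρ = Z·M/(N_A·a³) = 2 × 92.91 / (6.022 × 10²³ × 3.602 × 10^-23) = 8.567 g/cm³.

8.57 g/cm³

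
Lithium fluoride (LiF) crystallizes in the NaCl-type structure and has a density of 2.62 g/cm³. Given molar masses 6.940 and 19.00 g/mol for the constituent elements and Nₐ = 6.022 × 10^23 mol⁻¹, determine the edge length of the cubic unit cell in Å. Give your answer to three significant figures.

M(LiF) = 25.94 g/mol; Z = 4 formula units per cell.
a³ = Z·M/(N_A·ρ) = 4 × 25.94 / (6.022 × 10²³ × 2.62) = 6.576 × 10^-23 cm³, so a = 4.036 × 10^-8 cm = 4.04 Å.

4.04 Å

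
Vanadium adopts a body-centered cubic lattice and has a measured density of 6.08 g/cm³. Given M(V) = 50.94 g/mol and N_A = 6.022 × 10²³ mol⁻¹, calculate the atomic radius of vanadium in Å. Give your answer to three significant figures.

1.31 Å

For a BCC cell (Z = 2), a³ = Z·M/(N_A·ρ) = 2 × 50.94 / (6.022 × 10²³ × 6.080) = 2.783 × 10^-23 cm³, so a = 3.030 × 10^-8 cm = 3.030 Å.
Atoms touch along the body diagonal, so √3·a = 4r, so r = 0.4330 × a = 1.31 Å.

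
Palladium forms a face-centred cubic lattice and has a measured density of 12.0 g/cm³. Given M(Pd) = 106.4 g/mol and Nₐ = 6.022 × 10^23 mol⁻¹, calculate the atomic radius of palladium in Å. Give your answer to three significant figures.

1.38 Å

For an FCC cell (Z = 4), a³ = Z·M/(N_A·ρ) = 4 × 106.4 / (6.022 × 10²³ × 12.00) = 5.890 × 10^-23 cm³, so a = 3.891 × 10^-8 cm = 3.891 Å.
Atoms touch along the face diagonal, so √2·a = 4r, so r = 0.3536 × a = 1.38 Å.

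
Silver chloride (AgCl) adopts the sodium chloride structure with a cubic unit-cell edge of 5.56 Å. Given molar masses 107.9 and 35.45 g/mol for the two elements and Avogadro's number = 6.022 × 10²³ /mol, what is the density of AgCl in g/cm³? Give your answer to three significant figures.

The sodium chloride structure contains Z = 4 formula units per cell; M(AgCl) = 107.9 + 35.45 = 143.35 g/mol.
a³ = (5.560 × 10^-8 cm)³ = 1.719 × 10^-22 cm³.
ρ = 4 × 143.35 / (6.022 × 10²³ × 1.719 × 10^-22) = 5.540 g/cm³.

5.54 g/cm³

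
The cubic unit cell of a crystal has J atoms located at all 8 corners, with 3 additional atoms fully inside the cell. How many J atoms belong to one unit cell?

Corner atoms are shared by 8 cells (1/8 each), interior atoms are unshared.
Net atoms = 8 × 1/8 + 3 = 1 + 3 = 4.

4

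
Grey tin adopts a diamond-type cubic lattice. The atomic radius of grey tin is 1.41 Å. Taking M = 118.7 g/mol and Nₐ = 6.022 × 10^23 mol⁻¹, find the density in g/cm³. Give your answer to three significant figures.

In a diamond cubic lattice, nearest neighbors lie along the body diagonal with √3·a = 8r, giving a = 6.513 Å = 6.513 × 10^-8 cm.
With Z = 8, ρ = Z·M/(N_A·a³) = 8 × 118.7 / (6.022 × 10²³ × 2.762 × 10^-22) = 5.709 g/cm³.

5.71 g/cm³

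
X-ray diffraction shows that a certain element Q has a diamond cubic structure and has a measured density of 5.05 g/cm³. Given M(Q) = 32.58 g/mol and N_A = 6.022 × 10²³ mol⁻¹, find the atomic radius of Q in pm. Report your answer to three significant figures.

95.5 pm

For a diamond cubic cell (Z = 8), a³ = Z·M/(N_A·ρ) = 8 × 32.58 / (6.022 × 10²³ × 5.050) = 8.571 × 10^-23 cm³, so a = 4.409 × 10^-8 cm = 440.9 pm.
Nearest neighbors lie along the body diagonal with √3·a = 8r, so r = 0.2165 × a = 95.5 pm.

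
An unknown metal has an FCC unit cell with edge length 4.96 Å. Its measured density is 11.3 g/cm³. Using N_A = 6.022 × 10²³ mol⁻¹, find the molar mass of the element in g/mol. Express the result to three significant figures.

208 g/mol

An FCC cell has Z = 4 atoms; a = 4.960 × 10^-8 cm.
M = ρ·N_A·a³/Z = 11.3 × 6.022 × 10²³ × 1.220 × 10^-22 / 4 = 208 g/mol.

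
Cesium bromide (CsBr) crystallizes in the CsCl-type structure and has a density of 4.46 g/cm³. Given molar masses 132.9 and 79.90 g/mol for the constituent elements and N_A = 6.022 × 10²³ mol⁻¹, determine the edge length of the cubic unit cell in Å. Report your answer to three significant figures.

4.30 Å

M(CsBr) = 212.8 g/mol; Z = 1 formula unit per cell.
a³ = Z·M/(N_A·ρ) = 1 × 212.8 / (6.022 × 10²³ × 4.46) = 7.923 × 10^-23 cm³, so a = 4.295 × 10^-8 cm = 4.30 Å.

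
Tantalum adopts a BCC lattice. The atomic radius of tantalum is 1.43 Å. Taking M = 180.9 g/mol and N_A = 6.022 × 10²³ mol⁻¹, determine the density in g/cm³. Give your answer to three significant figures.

16.7 g/cm³

In a BCC lattice, atoms touch along the body diagonal, so √3·a = 4r, giving a = 3.302 Å = 3.302 × 10^-8 cm.
With Z = 2, ρ = Z·M/(N_A·a³) = 2 × 180.9 / (6.022 × 10²³ × 3.602 × 10^-23) = 16.68 g/cm³.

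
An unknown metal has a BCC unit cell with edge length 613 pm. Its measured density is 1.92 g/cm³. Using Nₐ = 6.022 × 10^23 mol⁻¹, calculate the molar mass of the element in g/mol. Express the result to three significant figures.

133 g/mol

A BCC cell has Z = 2 atoms; a = 6.130 × 10^-8 cm.
M = ρ·N_A·a³/Z = 1.92 × 6.022 × 10²³ × 2.303 × 10^-22 / 2 = 133 g/mol.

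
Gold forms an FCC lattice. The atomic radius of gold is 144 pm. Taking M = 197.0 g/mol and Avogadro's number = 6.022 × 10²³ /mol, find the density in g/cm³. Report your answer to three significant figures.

In an FCC lattice, atoms touch along the face diagonal, so √2·a = 4r, giving a = 407.3 pm = 4.073 × 10^-8 cm.
With Z = 4, ρ = Z·M/(N_A·a³) = 4 × 197.0 / (6.022 × 10²³ × 6.757 × 10^-23) = 19.37 g/cm³.

19.4 g/cm³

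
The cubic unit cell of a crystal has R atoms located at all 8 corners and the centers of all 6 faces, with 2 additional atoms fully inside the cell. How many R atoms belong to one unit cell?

6

Corner atoms are shared by 8 cells (1/8 each), face atoms by 2 (1/2 each), interior atoms are unshared.
Net atoms = 8 × 1/8 + 6 × 1/2 + 2 = 1 + 3 + 2 = 6.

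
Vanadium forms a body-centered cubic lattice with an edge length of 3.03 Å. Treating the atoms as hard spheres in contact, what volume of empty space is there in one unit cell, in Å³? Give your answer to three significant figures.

In a BCC lattice atoms touch along the body diagonal, so √3·a = 4r, so r = 0.4330a = 1.312 Å.
V_cell = a³ = 27.82 Å³; V_atoms = 2 × (4/3)πr³ = 18.92 Å³.
Empty space = 27.82 − 18.92 = 8.90 Å³.

8.90 Å³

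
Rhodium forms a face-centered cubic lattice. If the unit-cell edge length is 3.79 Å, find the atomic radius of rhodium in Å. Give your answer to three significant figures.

1.34 Å

In an FCC lattice, atoms touch along the face diagonal, so √2·a = 4r.
r = √2·a/4 = 1.4142 × 3.79 / 4 = 1.34 Å.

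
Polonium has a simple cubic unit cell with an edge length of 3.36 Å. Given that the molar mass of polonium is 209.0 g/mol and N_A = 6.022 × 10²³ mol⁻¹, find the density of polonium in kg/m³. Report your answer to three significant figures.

9150 kg/m³

A simple cubic unit cell contains Z = 1 atom.
Cell volume: a³ = (3.36 Å)³ = (3.360 × 10^-8 cm)³ = 3.793 × 10^-23 cm³.
ρ = Z·M/(N_A·a³) = 1 × 209.0 / (6.022 × 10²³ × 3.793 × 10^-23) = 9.149 g/cm³ = 9150 kg/m³.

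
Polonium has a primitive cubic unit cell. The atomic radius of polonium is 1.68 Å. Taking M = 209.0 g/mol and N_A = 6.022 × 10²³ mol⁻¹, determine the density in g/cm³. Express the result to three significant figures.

9.15 g/cm³

In a simple cubic lattice, atoms touch along the cell edge, so a = 2r, giving a = 3.360 Å = 3.360 × 10^-8 cm.
With Z = 1, ρ = Z·M/(N_A·a³) = 1 × 209.0 / (6.022 × 10²³ × 3.793 × 10^-23) = 9.149 g/cm³.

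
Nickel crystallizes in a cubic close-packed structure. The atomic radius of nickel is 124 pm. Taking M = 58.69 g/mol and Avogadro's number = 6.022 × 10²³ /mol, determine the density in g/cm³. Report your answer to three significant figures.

9.04 g/cm³

In an FCC lattice, atoms touch along the face diagonal, so √2·a = 4r, giving a = 350.7 pm = 3.507 × 10^-8 cm.
With Z = 4, ρ = Z·M/(N_A·a³) = 4 × 58.69 / (6.022 × 10²³ × 4.314 × 10^-23) = 9.036 g/cm³.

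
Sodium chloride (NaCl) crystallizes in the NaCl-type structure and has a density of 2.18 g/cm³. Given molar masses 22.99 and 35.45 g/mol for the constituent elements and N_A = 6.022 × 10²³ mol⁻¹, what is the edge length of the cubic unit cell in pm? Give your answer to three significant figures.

M(NaCl) = 58.44 g/mol; Z = 4 formula units per cell.
a³ = Z·M/(N_A·ρ) = 4 × 58.44 / (6.022 × 10²³ × 2.18) = 1.781 × 10^-22 cm³, so a = 5.626 × 10^-8 cm = 563 pm.

563 pm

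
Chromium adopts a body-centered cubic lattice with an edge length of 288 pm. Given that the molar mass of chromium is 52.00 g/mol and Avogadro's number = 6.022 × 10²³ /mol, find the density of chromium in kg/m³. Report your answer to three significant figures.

7230 kg/m³

A BCC unit cell contains Z = 2 atoms.
Cell volume: a³ = (288 pm)³ = (2.880 × 10^-8 cm)³ = 2.389 × 10^-23 cm³.
ρ = Z·M/(N_A·a³) = 2 × 52.00 / (6.022 × 10²³ × 2.389 × 10^-23) = 7.230 g/cm³ = 7230 kg/m³.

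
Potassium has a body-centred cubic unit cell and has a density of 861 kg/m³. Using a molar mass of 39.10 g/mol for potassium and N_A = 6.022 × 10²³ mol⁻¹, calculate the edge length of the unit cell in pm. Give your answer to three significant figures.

532 pm

With Z = 2 atoms per BCC cell, a³ = Z·M/(N_A·ρ) = 2 × 39.10 / (6.022 × 10²³ × 0.8610 g/cm³) = 1.508 × 10^-22 cm³.
a = (1.508 × 10^-22)^(1/3) = 5.323 × 10^-8 cm = 532 pm.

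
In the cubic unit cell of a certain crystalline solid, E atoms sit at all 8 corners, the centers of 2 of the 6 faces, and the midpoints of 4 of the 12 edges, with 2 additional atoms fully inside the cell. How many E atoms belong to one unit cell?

5

Corner atoms are shared by 8 cells (1/8 each), face atoms by 2 (1/2 each), edge atoms by 4 (1/4 each), interior atoms are unshared.
Net atoms = 8 × 1/8 + 2 × 1/2 + 4 × 1/4 + 2 = 1 + 1 + 1 + 2 = 5.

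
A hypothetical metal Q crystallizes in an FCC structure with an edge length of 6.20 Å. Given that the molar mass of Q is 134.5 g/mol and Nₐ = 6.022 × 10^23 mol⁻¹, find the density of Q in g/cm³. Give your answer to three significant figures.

3.75 g/cm³

An FCC unit cell contains Z = 4 atoms.
Cell volume: a³ = (6.20 Å)³ = (6.200 × 10^-8 cm)³ = 2.383 × 10^-22 cm³.
ρ = Z·M/(N_A·a³) = 4 × 134.5 / (6.022 × 10²³ × 2.383 × 10^-22) = 3.749 g/cm³.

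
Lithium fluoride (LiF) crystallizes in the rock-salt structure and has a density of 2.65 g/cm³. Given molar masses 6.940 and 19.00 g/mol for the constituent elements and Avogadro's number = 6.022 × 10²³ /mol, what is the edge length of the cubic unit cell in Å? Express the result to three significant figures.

M(LiF) = 25.94 g/mol; Z = 4 formula units per cell.
a³ = Z·M/(N_A·ρ) = 4 × 25.94 / (6.022 × 10²³ × 2.65) = 6.502 × 10^-23 cm³, so a = 4.021 × 10^-8 cm = 4.02 Å.

4.02 Å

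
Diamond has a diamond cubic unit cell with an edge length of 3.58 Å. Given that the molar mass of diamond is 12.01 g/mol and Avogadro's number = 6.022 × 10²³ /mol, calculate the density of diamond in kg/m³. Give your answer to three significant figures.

3480 kg/m³

A diamond cubic unit cell contains Z = 8 atoms.
Cell volume: a³ = (3.58 Å)³ = (3.580 × 10^-8 cm)³ = 4.588 × 10^-23 cm³.
ρ = Z·M/(N_A·a³) = 8 × 12.01 / (6.022 × 10²³ × 4.588 × 10^-23) = 3.477 g/cm³ = 3480 kg/m³.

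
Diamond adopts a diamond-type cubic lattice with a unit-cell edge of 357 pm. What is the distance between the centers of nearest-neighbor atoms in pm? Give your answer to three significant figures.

155 pm

In a diamond cubic structure, nearest neighbors lie along the body diagonal with √3·a = 8r; the nearest-neighbor distance equals 2r = 0.4330·a.
d = 0.4330 × 357 = 155 pm.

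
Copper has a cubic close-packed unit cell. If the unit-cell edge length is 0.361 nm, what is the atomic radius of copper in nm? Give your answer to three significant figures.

In an FCC lattice, atoms touch along the face diagonal, so √2·a = 4r.
r = √2·a/4 = 1.4142 × 0.361 / 4 = 0.128 nm.

0.128 nm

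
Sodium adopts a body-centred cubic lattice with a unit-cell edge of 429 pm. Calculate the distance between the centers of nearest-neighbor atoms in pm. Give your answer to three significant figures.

In a BCC structure, atoms touch along the body diagonal, so √3·a = 4r; the nearest-neighbor distance equals 2r = 0.8660·a.
d = 0.8660 × 429 = 372 pm.

372 pm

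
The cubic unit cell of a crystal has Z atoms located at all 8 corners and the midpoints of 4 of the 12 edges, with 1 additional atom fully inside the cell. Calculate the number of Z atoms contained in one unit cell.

Corner atoms are shared by 8 cells (1/8 each), edge atoms by 4 (1/4 each), interior atoms are unshared.
Net atoms = 8 × 1/8 + 4 × 1/4 + 1 = 1 + 1 + 1 = 3.

3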